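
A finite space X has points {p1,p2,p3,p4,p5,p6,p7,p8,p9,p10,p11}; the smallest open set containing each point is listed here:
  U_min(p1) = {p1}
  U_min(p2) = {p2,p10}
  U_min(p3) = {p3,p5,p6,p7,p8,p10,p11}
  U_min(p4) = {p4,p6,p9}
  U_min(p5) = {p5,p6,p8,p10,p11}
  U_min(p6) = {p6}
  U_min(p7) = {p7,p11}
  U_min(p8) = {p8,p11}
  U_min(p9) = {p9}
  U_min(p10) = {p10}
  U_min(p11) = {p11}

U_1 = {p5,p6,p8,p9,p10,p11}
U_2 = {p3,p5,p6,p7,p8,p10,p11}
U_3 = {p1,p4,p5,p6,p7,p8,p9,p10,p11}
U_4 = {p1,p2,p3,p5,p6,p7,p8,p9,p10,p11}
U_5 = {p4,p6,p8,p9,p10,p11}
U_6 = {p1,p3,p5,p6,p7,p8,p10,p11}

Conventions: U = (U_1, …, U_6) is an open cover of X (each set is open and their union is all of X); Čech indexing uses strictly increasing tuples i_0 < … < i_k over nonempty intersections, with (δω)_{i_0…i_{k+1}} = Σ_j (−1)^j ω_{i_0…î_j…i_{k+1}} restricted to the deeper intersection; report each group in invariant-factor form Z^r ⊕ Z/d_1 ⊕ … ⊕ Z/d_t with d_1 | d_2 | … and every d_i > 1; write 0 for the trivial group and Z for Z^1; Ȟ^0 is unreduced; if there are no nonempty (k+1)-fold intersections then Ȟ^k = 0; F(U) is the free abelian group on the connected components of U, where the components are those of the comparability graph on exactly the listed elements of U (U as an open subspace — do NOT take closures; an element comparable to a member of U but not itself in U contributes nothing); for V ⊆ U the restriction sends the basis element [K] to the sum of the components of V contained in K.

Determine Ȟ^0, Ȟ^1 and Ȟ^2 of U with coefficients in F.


Ȟ^0 = Z^2, Ȟ^1 = 0 and Ȟ^2 = 0

nonempty overlaps:
  U12={p5,p6,p8,p10,p11} U13={p5,p6,p8,p9,p10,p11} U14={p5,p6,p8,p9,p10,p11} U15={p6,p8,p9,p10,p11} U16={p5,p6,p8,p10,p11} U23={p5,p6,p7,p8,p10,p11} U24={p3,p5,p6,p7,p8,p10,p11} U25={p6,p8,p10,p11} U26={p3,p5,p6,p7,p8,p10,p11} U34={p1,p5,p6,p7,p8,p9,p10,p11} U35={p4,p6,p8,p9,p10,p11} U36={p1,p5,p6,p7,p8,p10,p11} U45={p6,p8,p9,p10,p11} U46={p1,p3,p5,p6,p7,p8,p10,p11} U56={p6,p8,p10,p11}
  U123={p5,p6,p8,p10,p11} U124={p5,p6,p8,p10,p11} U125={p6,p8,p10,p11} U126={p5,p6,p8,p10,p11} U134={p5,p6,p8,p9,p10,p11} U135={p6,p8,p9,p10,p11} U136={p5,p6,p8,p10,p11} U145={p6,p8,p9,p10,p11} U146={p5,p6,p8,p10,p11} U156={p6,p8,p10,p11} U234={p5,p6,p7,p8,p10,p11} U235={p6,p8,p10,p11} U236={p5,p6,p7,p8,p10,p11} U245={p6,p8,p10,p11} U246={p3,p5,p6,p7,p8,p10,p11} U256={p6,p8,p10,p11} U345={p6,p8,p9,p10,p11} U346={p1,p5,p6,p7,p8,p10,p11} U356={p6,p8,p10,p11} U456={p6,p8,p10,p11}
  U1234={p5,p6,p8,p10,p11} U1235={p6,p8,p10,p11} U1236={p5,p6,p8,p10,p11} U1245={p6,p8,p10,p11} U1246={p5,p6,p8,p10,p11} U1256={p6,p8,p10,p11} U1345={p6,p8,p9,p10,p11} U1346={p5,p6,p8,p10,p11} U1356={p6,p8,p10,p11} U1456={p6,p8,p10,p11} U2345={p6,p8,p10,p11} U2346={p5,p6,p7,p8,p10,p11} U2356={p6,p8,p10,p11} U2456={p6,p8,p10,p11} U3456={p6,p8,p10,p11}
  U12345={p6,p8,p10,p11} U12346={p5,p6,p8,p10,p11} U12356={p6,p8,p10,p11} U12456={p6,p8,p10,p11} U13456={p6,p8,p10,p11} U23456={p6,p8,p10,p11}
  U123456={p6,p8,p10,p11}
components per intersection:
  U1: {p5,p6,p8,p10,p11} {p9}
  U2: {p3,p5,p6,p7,p8,p10,p11}
  U3: {p1} {p4,p5,p6,p7,p8,p9,p10,p11}
  U4: {p1} {p2,p3,p5,p6,p7,p8,p10,p11} {p9}
  U5: {p4,p6,p9} {p8,p11} {p10}
  U6: {p1} {p3,p5,p6,p7,p8,p10,p11}
  U12: {p5,p6,p8,p10,p11}
  U13: {p5,p6,p8,p10,p11} {p9}
  U14: {p5,p6,p8,p10,p11} {p9}
  U15: {p6} {p8,p11} {p9} {p10}
  U16: {p5,p6,p8,p10,p11}
  U23: {p5,p6,p7,p8,p10,p11}
  U24: {p3,p5,p6,p7,p8,p10,p11}
  U25: {p6} {p8,p11} {p10}
  U26: {p3,p5,p6,p7,p8,p10,p11}
  U34: {p1} {p5,p6,p7,p8,p10,p11} {p9}
  U35: {p4,p6,p9} {p8,p11} {p10}
  U36: {p1} {p5,p6,p7,p8,p10,p11}
  U45: {p6} {p8,p11} {p9} {p10}
  U46: {p1} {p3,p5,p6,p7,p8,p10,p11}
  U56: {p6} {p8,p11} {p10}
  U123: {p5,p6,p8,p10,p11}
  U124: {p5,p6,p8,p10,p11}
  U125: {p6} {p8,p11} {p10}
  U126: {p5,p6,p8,p10,p11}
  U134: {p5,p6,p8,p10,p11} {p9}
  U135: {p6} {p8,p11} {p9} {p10}
  U136: {p5,p6,p8,p10,p11}
  U145: {p6} {p8,p11} {p9} {p10}
  U146: {p5,p6,p8,p10,p11}
  U156: {p6} {p8,p11} {p10}
  U234: {p5,p6,p7,p8,p10,p11}
  U235: {p6} {p8,p11} {p10}
  U236: {p5,p6,p7,p8,p10,p11}
  U245: {p6} {p8,p11} {p10}
  U246: {p3,p5,p6,p7,p8,p10,p11}
  U256: {p6} {p8,p11} {p10}
  U345: {p6} {p8,p11} {p9} {p10}
  U346: {p1} {p5,p6,p7,p8,p10,p11}
  U356: {p6} {p8,p11} {p10}
  U456: {p6} {p8,p11} {p10}
  U1234: {p5,p6,p8,p10,p11}
  U1235: {p6} {p8,p11} {p10}
  U1236: {p5,p6,p8,p10,p11}
  U1245: {p6} {p8,p11} {p10}
  U1246: {p5,p6,p8,p10,p11}
  U1256: {p6} {p8,p11} {p10}
  U1345: {p6} {p8,p11} {p9} {p10}
  U1346: {p5,p6,p8,p10,p11}
  U1356: {p6} {p8,p11} {p10}
  U1456: {p6} {p8,p11} {p10}
  U2345: {p6} {p8,p11} {p10}
  U2346: {p5,p6,p7,p8,p10,p11}
  U2356: {p6} {p8,p11} {p10}
  U2456: {p6} {p8,p11} {p10}
  U3456: {p6} {p8,p11} {p10}
  U12345: {p6} {p8,p11} {p10}
  U12346: {p5,p6,p8,p10,p11}
  U12356: {p6} {p8,p11} {p10}
  U12456: {p6} {p8,p11} {p10}
  U13456: {p6} {p8,p11} {p10}
  U23456: {p6} {p8,p11} {p10}
  U123456: {p6} {p8,p11} {p10}
C dims 13,33,45,36; δ0: rk 11, SNF 1^11; δ1: rk 22, SNF 1^22; δ2: rk 23, SNF 1^23
degree 0: 13−11−0 = 2 → Ȟ^0 ≅ Z^2
degree 1: 33−22−11 = 0 → Ȟ^1 ≅ 0
degree 2: 45−23−22 = 0 → Ȟ^2 ≅ 0


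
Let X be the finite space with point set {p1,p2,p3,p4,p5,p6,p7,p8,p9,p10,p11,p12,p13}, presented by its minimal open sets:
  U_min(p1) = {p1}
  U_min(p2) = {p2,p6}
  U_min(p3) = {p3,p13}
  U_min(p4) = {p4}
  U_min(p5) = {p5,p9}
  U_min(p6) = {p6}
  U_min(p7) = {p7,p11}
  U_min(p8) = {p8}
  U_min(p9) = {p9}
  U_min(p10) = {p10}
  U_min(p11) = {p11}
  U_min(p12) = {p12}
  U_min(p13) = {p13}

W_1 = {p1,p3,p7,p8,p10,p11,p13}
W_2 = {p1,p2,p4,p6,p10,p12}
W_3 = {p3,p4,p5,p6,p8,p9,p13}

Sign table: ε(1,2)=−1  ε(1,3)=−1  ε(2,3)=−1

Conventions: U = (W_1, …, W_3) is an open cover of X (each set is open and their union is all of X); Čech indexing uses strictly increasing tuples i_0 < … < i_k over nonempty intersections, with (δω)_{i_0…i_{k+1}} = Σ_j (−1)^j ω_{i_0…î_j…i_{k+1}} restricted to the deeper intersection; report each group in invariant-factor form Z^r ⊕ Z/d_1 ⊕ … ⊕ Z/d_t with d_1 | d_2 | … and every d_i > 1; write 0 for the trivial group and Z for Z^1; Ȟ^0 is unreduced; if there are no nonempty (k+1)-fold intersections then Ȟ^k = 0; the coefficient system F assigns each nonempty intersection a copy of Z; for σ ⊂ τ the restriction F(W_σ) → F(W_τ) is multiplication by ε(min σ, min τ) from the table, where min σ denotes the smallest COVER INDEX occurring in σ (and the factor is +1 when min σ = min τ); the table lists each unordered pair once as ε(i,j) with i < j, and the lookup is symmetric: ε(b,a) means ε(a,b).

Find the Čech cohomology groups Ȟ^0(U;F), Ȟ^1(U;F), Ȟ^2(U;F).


Ȟ^0 ≅ 0; Ȟ^1 ≅ Z/2; Ȟ^2 ≅ 0

nerve of the cover:
  W12={p1,p10} W13={p3,p8,p13} W23={p4,p6}
C dims 3,3; δ0: rk 3, SNF 1^2·2
Ȟ^0 = (3 − 3) − 0 = 0, so Ȟ^0 ≅ 0
Ȟ^1 = (3 − 0) − 3 = 0 plus torsion [2], so Ȟ^1 ≅ Z/2
Ȟ^2 = (0 − 0) − 0 = 0, so Ȟ^2 ≅ 0


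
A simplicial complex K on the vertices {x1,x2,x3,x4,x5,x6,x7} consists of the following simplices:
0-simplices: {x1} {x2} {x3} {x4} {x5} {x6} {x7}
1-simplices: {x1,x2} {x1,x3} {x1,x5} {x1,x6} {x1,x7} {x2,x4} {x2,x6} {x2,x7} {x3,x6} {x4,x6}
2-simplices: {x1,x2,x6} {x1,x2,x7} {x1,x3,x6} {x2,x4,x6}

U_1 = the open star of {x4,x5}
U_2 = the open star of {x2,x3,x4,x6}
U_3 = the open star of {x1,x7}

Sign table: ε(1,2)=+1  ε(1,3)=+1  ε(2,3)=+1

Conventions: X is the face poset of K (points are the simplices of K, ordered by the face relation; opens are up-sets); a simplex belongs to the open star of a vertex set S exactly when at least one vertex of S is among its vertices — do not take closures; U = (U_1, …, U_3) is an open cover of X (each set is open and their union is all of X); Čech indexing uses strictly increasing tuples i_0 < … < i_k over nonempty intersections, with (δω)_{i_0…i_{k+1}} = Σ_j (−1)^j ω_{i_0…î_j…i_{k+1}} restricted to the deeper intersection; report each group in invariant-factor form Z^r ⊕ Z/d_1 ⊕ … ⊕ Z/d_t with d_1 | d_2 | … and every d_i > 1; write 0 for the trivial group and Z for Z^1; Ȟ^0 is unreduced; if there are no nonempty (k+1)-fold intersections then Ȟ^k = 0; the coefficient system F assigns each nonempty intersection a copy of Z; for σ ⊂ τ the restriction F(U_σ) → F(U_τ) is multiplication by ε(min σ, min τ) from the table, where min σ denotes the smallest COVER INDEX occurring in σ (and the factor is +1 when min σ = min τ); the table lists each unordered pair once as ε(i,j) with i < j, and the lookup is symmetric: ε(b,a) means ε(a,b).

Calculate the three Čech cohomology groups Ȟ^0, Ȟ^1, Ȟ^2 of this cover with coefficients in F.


nonempty overlaps:
  U1={{x4},{x5},{x1,x5},{x2,x4},{x4,x6},{x2,x4,x6}} U2={{x2},{x3},{x4},{x6},{x1,x2},{x1,x3},{x1,x6},{x2,x4},{x2,x6},{x2,x7},{x3,x6},{x4,x6},{x1,x2,x6},{x1,x2,x7},{x1,x3,x6},{x2,x4,x6}} U3={{x1},{x7},{x1,x2},{x1,x3},{x1,x5},{x1,x6},{x1,x7},{x2,x7},{x1,x2,x6},{x1,x2,x7},{x1,x3,x6}}
  U12={{x4},{x2,x4},{x4,x6},{x2,x4,x6}} U13={{x1,x5}} U23={{x1,x2},{x1,x3},{x1,x6},{x2,x7},{x1,x2,x6},{x1,x2,x7},{x1,x3,x6}}
C dims 3,3; δ0: rk 2, SNF 1^2
degree 0: 3−2−0 = 1 → Ȟ^0 ≅ Z
degree 1: 3−0−2 = 1 → Ȟ^1 ≅ Z
degree 2: 0−0−0 = 0 → Ȟ^2 ≅ 0

Ȟ^0(U;F) ≅ Z; Ȟ^1(U;F) ≅ Z; Ȟ^2(U;F) ≅ 0


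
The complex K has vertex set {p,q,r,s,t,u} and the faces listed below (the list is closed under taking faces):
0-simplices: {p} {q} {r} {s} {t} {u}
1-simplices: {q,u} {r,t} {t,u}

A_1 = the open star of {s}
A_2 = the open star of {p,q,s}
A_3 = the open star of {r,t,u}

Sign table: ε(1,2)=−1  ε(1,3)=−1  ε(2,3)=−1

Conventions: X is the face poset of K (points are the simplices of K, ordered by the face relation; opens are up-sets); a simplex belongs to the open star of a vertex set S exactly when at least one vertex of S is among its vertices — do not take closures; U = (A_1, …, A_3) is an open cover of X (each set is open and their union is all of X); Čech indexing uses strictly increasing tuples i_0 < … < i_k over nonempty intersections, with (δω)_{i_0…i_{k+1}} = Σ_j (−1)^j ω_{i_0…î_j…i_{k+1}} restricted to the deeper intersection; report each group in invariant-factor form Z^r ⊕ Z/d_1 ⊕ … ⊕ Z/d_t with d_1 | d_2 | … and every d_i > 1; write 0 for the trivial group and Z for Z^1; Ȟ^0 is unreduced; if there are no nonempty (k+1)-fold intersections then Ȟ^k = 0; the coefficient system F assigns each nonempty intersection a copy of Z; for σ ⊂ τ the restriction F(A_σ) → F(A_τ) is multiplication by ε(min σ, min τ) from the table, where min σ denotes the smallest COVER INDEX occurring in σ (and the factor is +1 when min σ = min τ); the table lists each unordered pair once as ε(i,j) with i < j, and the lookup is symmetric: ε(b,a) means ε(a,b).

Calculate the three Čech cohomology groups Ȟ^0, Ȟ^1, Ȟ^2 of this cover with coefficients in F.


cover nerve:
  A1={{s}} A2={{p},{q},{s},{q,u}} A3={{r},{t},{u},{q,u},{r,t},{t,u}}
  A12={{s}} A23={{q,u}}
C dims 3,2; δ0: rk 2, SNF 1^2
Ȟ^0: (3−2)−0=1 ⇒ Z
Ȟ^1: (2−0)−2=0 ⇒ 0
Ȟ^2: (0−0)−0=0 ⇒ 0

Ȟ^0 = Z; Ȟ^1 = 0; Ȟ^2 = 0


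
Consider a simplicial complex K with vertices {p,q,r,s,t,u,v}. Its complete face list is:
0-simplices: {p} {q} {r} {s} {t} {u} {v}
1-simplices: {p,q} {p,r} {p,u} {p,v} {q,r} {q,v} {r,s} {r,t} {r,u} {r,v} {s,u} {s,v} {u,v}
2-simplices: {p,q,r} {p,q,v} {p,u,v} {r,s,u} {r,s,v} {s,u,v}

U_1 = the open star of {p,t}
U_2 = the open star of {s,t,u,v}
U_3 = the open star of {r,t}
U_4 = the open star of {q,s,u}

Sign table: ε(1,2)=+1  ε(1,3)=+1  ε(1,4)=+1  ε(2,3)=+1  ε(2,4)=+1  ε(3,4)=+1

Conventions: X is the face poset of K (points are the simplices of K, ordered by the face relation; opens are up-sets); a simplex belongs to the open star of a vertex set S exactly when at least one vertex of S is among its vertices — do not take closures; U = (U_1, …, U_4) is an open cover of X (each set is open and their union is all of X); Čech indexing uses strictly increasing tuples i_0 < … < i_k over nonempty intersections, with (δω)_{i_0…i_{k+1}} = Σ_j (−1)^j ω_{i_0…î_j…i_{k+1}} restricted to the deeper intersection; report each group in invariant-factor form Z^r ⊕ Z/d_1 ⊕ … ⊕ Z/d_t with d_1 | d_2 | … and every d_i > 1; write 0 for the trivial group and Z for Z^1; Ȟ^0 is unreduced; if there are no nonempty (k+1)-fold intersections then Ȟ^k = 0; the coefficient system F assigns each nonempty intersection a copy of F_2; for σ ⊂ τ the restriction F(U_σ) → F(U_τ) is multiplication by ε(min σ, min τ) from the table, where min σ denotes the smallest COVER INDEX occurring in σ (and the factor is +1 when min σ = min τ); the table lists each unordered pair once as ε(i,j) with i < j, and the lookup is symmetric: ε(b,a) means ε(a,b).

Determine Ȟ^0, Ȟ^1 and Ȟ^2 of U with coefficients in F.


Ȟ^0(U;F) ≅ Z/2; Ȟ^1(U;F) ≅ 0; Ȟ^2(U;F) ≅ Z/2

nonempty overlaps:
  U1={{p},{t},{p,q},{p,r},{p,u},{p,v},{r,t},{p,q,r},{p,q,v},{p,u,v}} U2={{s},{t},{u},{v},{p,u},{p,v},{q,v},{r,s},{r,t},{r,u},{r,v},{s,u},{s,v},{u,v},{p,q,v},{p,u,v},{r,s,u},{r,s,v},{s,u,v}} U3={{r},{t},{p,r},{q,r},{r,s},{r,t},{r,u},{r,v},{p,q,r},{r,s,u},{r,s,v}} U4={{q},{s},{u},{p,q},{p,u},{q,r},{q,v},{r,s},{r,u},{s,u},{s,v},{u,v},{p,q,r},{p,q,v},{p,u,v},{r,s,u},{r,s,v},{s,u,v}}
  U12={{t},{p,u},{p,v},{r,t},{p,q,v},{p,u,v}} U13={{t},{p,r},{r,t},{p,q,r}} U14={{p,q},{p,u},{p,q,r},{p,q,v},{p,u,v}} U23={{t},{r,s},{r,t},{r,u},{r,v},{r,s,u},{r,s,v}} U24={{s},{u},{p,u},{q,v},{r,s},{r,u},{s,u},{s,v},{u,v},{p,q,v},{p,u,v},{r,s,u},{r,s,v},{s,u,v}} U34={{q,r},{r,s},{r,u},{p,q,r},{r,s,u},{r,s,v}}
  U123={{t},{r,t}} U124={{p,u},{p,q,v},{p,u,v}} U134={{p,q,r}} U234={{r,s},{r,u},{r,s,u},{r,s,v}}
C dims 4,6,4; δ0: rk_F2 3; δ1: rk_F2 3
degree 0: 4−3−0 = 1 → Ȟ^0 ≅ Z/2
degree 1: 6−3−3 = 0 → Ȟ^1 ≅ 0
degree 2: 4−0−3 = 1 → Ȟ^2 ≅ Z/2


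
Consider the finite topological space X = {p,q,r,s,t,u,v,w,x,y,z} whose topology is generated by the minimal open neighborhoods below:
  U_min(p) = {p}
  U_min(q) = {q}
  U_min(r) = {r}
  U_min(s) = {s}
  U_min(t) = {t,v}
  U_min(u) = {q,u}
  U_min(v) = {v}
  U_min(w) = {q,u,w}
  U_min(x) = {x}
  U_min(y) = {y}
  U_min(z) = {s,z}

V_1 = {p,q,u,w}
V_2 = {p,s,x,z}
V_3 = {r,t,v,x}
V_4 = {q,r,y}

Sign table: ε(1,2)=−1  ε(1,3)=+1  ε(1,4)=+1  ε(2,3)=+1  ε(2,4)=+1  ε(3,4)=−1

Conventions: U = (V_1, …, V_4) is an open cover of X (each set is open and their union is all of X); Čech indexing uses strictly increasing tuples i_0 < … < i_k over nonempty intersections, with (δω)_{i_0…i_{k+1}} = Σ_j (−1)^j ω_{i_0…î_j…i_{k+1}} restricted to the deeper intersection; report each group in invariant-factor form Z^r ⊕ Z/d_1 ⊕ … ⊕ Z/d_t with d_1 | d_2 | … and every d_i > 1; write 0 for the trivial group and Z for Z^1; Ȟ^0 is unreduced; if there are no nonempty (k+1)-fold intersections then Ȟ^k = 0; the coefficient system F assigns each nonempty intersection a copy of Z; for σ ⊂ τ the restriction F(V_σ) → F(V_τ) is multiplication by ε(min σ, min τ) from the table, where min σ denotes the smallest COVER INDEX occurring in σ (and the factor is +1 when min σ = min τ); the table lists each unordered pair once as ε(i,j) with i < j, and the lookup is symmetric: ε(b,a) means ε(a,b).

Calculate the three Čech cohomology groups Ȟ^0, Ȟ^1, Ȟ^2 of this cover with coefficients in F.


intersection data:
  V12={p} V14={q} V23={x} V34={r}
C dims 4,4; δ0: rk 3, SNF 1^3
Ȟ^0 = (4 − 3) − 0 = 1, so Ȟ^0 ≅ Z
Ȟ^1 = (4 − 0) − 3 = 1, so Ȟ^1 ≅ Z
Ȟ^2 = (0 − 0) − 0 = 0, so Ȟ^2 ≅ 0

Ȟ^0(U;F) ≅ Z,  Ȟ^1(U;F) ≅ Z,  Ȟ^2(U;F) ≅ 0


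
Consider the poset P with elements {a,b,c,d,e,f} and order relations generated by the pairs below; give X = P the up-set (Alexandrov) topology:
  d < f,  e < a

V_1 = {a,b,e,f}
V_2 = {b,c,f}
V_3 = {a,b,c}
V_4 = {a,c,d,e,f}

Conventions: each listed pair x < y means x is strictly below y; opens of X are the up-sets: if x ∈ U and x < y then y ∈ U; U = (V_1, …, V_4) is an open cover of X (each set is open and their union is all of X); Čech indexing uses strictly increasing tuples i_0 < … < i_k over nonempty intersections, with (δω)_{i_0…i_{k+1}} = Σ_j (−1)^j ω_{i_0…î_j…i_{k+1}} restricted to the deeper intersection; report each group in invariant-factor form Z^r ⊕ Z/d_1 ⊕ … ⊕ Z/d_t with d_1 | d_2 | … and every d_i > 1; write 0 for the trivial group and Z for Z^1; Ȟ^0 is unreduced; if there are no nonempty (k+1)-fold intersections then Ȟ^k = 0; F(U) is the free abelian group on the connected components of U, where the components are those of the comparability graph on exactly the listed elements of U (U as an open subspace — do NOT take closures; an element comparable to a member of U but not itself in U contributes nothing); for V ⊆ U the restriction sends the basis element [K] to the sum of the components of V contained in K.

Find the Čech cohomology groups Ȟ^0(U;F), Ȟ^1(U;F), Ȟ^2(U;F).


nonempty overlaps:
  V12={b,f} V13={a,b} V14={a,e,f} V23={b,c} V24={c,f} V34={a,c}
  V123={b} V124={f} V134={a} V234={c}
components per intersection:
  V1: {a,e} {b} {f}
  V2: {b} {c} {f}
  V3: {a} {b} {c}
  V4: {a,e} {c} {d,f}
  V12: {b} {f}
  V13: {a} {b}
  V14: {a,e} {f}
  V23: {b} {c}
  V24: {c} {f}
  V34: {a} {c}
  V123: {b}
  V124: {f}
  V134: {a}
  V234: {c}
C dims 12,12,4; δ0: rk 8, SNF 1^8; δ1: rk 4, SNF 1^4
degree 0: 12−8−0 = 4 → Ȟ^0 ≅ Z^4
degree 1: 12−4−8 = 0 → Ȟ^1 ≅ 0
degree 2: 4−0−4 = 0 → Ȟ^2 ≅ 0

Ȟ^0 = Z^4, Ȟ^1 = 0 and Ȟ^2 = 0


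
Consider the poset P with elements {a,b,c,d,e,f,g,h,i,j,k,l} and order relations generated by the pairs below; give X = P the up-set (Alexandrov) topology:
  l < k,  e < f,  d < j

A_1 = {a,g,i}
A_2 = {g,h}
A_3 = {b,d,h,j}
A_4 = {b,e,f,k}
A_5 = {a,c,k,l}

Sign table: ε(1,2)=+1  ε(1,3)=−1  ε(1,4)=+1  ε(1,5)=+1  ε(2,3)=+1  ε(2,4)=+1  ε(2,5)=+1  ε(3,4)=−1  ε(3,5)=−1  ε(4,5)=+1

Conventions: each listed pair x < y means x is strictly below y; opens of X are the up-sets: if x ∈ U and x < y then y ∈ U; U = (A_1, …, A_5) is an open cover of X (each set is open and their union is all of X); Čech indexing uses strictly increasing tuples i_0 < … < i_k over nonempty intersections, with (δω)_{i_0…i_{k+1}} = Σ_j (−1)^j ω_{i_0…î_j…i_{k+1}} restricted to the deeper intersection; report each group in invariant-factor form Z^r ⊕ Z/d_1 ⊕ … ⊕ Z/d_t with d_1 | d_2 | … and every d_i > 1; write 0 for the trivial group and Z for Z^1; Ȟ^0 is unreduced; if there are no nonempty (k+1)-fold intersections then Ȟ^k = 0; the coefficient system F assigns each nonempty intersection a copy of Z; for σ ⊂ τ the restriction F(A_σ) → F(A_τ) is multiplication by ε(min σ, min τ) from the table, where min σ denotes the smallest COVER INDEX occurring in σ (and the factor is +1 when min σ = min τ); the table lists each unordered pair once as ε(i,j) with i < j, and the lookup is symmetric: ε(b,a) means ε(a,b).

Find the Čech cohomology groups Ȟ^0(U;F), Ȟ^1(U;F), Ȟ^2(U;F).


Ȟ^0(U;F) ≅ 0; Ȟ^1(U;F) ≅ Z/2; Ȟ^2(U;F) ≅ 0

cover nerve:
  A12={g} A15={a} A23={h} A34={b} A45={k}
C dims 5,5; δ0: rk 5, SNF 1^4·2
Ȟ^0: (5−5)−0=0 ⇒ 0
Ȟ^1: (5−0)−5=0 plus torsion [2] ⇒ Z/2
Ȟ^2: (0−0)−0=0 ⇒ 0


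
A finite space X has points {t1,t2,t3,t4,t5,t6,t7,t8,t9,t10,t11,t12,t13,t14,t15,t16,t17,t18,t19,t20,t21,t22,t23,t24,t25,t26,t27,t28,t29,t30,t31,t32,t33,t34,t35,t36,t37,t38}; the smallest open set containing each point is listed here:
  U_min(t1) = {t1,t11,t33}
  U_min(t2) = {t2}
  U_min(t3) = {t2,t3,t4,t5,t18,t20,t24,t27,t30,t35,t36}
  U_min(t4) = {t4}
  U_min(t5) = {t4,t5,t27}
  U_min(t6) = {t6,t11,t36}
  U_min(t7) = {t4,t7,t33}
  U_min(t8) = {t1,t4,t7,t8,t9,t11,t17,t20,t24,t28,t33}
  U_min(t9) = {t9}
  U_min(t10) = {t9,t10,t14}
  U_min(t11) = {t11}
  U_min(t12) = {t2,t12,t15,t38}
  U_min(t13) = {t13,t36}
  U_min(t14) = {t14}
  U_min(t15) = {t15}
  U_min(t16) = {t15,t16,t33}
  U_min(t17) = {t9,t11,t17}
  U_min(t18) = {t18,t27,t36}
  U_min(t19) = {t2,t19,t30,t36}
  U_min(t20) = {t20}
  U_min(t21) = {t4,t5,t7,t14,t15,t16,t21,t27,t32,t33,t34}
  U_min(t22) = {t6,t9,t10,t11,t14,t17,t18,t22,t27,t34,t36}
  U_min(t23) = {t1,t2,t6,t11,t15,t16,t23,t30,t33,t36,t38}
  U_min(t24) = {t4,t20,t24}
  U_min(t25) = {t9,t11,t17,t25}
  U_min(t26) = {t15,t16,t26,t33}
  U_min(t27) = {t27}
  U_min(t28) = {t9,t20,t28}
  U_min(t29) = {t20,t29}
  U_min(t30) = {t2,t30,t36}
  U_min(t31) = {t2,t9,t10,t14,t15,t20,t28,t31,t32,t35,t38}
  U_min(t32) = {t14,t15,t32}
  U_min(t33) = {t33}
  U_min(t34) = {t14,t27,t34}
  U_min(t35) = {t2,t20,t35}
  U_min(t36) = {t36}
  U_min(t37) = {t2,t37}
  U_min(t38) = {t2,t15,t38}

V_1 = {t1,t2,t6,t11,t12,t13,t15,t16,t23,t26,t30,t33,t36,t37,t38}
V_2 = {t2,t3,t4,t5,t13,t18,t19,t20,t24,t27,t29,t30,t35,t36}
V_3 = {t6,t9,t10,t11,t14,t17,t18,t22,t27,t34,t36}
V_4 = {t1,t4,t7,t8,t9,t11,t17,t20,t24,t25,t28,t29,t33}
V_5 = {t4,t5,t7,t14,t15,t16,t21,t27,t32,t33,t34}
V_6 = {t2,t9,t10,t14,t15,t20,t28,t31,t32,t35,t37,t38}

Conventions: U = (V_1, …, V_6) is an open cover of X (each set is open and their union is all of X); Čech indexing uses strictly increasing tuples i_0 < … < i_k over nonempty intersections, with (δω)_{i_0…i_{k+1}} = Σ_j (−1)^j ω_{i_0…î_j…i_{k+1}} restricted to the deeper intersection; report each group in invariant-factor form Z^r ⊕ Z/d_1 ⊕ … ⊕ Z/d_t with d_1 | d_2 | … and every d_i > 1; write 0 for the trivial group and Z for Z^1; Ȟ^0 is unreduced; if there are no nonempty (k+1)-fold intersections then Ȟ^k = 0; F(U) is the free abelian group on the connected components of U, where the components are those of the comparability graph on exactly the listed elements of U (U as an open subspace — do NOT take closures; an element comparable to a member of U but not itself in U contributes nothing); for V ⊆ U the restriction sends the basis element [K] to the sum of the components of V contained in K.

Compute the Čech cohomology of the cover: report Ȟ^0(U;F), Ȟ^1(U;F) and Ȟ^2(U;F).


nerve of the cover:
  V12={t2,t13,t30,t36} V13={t6,t11,t36} V14={t1,t11,t33} V15={t15,t16,t33} V16={t2,t15,t37,t38} V23={t18,t27,t36} V24={t4,t20,t24,t29} V25={t4,t5,t27} V26={t2,t20,t35} V34={t9,t11,t17} V35={t14,t27,t34} V36={t9,t10,t14} V45={t4,t7,t33} V46={t9,t20,t28} V56={t14,t15,t32}
  V123={t36} V126={t2} V134={t11} V145={t33} V156={t15} V235={t27} V245={t4} V246={t20} V346={t9} V356={t14}
components per intersection:
  V1: {t1,t2,t6,t11,t12,t13,t15,t16,t23,t26,t30,t33,t36,t37,t38}
  V2: {t2,t3,t4,t5,t13,t18,t19,t20,t24,t27,t29,t30,t35,t36}
  V3: {t6,t9,t10,t11,t14,t17,t18,t22,t27,t34,t36}
  V4: {t1,t4,t7,t8,t9,t11,t17,t20,t24,t25,t28,t29,t33}
  V5: {t4,t5,t7,t14,t15,t16,t21,t27,t32,t33,t34}
  V6: {t2,t9,t10,t14,t15,t20,t28,t31,t32,t35,t37,t38}
  V12: {t2,t13,t30,t36}
  V13: {t6,t11,t36}
  V14: {t1,t11,t33}
  V15: {t15,t16,t33}
  V16: {t2,t15,t37,t38}
  V23: {t18,t27,t36}
  V24: {t4,t20,t24,t29}
  V25: {t4,t5,t27}
  V26: {t2,t20,t35}
  V34: {t9,t11,t17}
  V35: {t14,t27,t34}
  V36: {t9,t10,t14}
  V45: {t4,t7,t33}
  V46: {t9,t20,t28}
  V56: {t14,t15,t32}
  V123: {t36}
  V126: {t2}
  V134: {t11}
  V145: {t33}
  V156: {t15}
  V235: {t27}
  V245: {t4}
  V246: {t20}
  V346: {t9}
  V356: {t14}
C dims 6,15,10; δ0: rk 5, SNF 1^5; δ1: rk 10, SNF 1^9·2
Ȟ^0 = (6 − 5) − 0 = 1, so Ȟ^0 ≅ Z
Ȟ^1 = (15 − 10) − 5 = 0, so Ȟ^1 ≅ 0
Ȟ^2 = (10 − 0) − 10 = 0 plus torsion [2], so Ȟ^2 ≅ Z/2

Ȟ^0 ≅ Z,  Ȟ^1 ≅ 0,  Ȟ^2 ≅ Z/2


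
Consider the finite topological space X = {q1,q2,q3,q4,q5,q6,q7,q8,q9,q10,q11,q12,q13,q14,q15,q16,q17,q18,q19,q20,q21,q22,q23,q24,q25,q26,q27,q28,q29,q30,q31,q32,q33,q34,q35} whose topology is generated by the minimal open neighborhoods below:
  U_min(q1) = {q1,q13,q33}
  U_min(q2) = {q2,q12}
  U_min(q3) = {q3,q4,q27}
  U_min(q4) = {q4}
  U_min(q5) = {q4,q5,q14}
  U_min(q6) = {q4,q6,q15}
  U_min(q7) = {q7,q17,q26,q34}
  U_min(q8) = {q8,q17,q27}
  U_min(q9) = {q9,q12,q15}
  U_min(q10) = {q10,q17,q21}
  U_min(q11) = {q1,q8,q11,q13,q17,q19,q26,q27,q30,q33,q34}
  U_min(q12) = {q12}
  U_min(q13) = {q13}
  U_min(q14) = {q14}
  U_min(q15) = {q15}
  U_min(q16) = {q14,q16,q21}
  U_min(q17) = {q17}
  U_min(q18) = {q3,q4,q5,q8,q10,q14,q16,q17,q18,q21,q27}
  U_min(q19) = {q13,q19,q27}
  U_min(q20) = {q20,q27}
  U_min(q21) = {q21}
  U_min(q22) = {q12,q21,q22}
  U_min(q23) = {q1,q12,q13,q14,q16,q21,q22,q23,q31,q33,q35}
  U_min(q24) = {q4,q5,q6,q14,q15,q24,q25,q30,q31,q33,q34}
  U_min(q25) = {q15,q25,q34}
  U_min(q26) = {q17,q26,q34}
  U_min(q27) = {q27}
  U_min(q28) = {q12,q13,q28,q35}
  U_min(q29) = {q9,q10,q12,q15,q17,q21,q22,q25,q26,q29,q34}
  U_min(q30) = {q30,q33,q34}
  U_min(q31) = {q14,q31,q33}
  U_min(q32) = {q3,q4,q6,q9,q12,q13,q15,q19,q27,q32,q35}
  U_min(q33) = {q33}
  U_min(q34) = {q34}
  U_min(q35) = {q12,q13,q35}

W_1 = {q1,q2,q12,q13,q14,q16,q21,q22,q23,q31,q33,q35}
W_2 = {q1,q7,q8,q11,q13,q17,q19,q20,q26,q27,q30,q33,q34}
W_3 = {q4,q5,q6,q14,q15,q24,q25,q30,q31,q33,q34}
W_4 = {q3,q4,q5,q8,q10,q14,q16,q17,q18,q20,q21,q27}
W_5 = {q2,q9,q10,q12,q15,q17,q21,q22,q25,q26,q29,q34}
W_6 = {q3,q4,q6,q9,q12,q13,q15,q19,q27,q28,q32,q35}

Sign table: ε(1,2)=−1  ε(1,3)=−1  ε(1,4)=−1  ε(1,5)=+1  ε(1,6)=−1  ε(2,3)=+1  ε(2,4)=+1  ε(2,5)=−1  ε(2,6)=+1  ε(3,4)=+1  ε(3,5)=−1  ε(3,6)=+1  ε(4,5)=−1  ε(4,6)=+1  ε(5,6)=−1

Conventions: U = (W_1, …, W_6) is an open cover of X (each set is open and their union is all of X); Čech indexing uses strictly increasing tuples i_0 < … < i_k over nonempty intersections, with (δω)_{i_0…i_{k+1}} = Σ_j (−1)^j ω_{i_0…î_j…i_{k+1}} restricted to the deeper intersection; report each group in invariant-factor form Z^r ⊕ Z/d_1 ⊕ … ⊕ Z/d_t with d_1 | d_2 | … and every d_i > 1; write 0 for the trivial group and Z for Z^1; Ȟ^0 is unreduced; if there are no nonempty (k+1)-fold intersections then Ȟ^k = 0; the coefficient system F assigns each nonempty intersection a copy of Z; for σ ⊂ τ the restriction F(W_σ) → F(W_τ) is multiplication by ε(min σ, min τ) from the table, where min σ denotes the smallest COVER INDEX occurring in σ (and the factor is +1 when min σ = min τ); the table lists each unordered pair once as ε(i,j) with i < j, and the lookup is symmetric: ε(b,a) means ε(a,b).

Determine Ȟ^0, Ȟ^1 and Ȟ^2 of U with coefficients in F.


nonempty intersections:
  W12={q1,q13,q33} W13={q14,q31,q33} W14={q14,q16,q21} W15={q2,q12,q21,q22} W16={q12,q13,q35} W23={q30,q33,q34} W24={q8,q17,q20,q27} W25={q17,q26,q34} W26={q13,q19,q27} W34={q4,q5,q14} W35={q15,q25,q34} W36={q4,q6,q15} W45={q10,q17,q21} W46={q3,q4,q27} W56={q9,q12,q15}
  W123={q33} W126={q13} W134={q14} W145={q21} W156={q12} W235={q34} W245={q17} W246={q27} W346={q4} W356={q15}
C dims 6,15,10; δ0: rk 5, SNF 1^5; δ1: rk 10, SNF 1^9·2
Ȟ^0: (6−5)−0=1 ⇒ Z
Ȟ^1: (15−10)−5=0 ⇒ 0
Ȟ^2: (10−0)−10=0 plus torsion [2] ⇒ Z/2

Ȟ^0 ≅ Z, Ȟ^1 ≅ 0, Ȟ^2 ≅ Z/2


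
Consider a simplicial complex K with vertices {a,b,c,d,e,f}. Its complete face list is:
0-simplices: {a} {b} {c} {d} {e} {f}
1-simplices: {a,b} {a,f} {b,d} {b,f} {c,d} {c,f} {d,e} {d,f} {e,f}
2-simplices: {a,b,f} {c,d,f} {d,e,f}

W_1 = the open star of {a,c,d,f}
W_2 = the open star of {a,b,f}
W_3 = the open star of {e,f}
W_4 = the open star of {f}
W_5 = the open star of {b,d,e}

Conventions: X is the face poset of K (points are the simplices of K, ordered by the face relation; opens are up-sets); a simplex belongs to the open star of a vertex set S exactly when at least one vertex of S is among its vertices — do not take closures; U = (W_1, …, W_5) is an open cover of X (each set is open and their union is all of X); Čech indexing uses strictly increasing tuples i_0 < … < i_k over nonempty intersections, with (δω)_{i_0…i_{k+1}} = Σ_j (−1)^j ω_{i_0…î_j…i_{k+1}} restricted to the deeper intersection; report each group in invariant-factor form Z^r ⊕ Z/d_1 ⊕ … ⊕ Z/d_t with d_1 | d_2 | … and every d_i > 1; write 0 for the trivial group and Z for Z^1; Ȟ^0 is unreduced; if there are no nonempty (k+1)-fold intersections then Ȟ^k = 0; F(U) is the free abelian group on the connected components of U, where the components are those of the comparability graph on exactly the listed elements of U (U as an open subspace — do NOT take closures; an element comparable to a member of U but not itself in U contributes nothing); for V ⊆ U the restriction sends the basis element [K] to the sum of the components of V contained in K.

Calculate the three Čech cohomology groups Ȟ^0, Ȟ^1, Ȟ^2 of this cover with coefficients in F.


intersection data:
  W1={{a},{c},{d},{f},{a,b},{a,f},{b,d},{b,f},{c,d},{c,f},{d,e},{d,f},{e,f},{a,b,f},{c,d,f},{d,e,f}} W2={{a},{b},{f},{a,b},{a,f},{b,d},{b,f},{c,f},{d,f},{e,f},{a,b,f},{c,d,f},{d,e,f}} W3={{e},{f},{a,f},{b,f},{c,f},{d,e},{d,f},{e,f},{a,b,f},{c,d,f},{d,e,f}} W4={{f},{a,f},{b,f},{c,f},{d,f},{e,f},{a,b,f},{c,d,f},{d,e,f}} W5={{b},{d},{e},{a,b},{b,d},{b,f},{c,d},{d,e},{d,f},{e,f},{a,b,f},{c,d,f},{d,e,f}}
  W12={{a},{f},{a,b},{a,f},{b,d},{b,f},{c,f},{d,f},{e,f},{a,b,f},{c,d,f},{d,e,f}} W13={{f},{a,f},{b,f},{c,f},{d,e},{d,f},{e,f},{a,b,f},{c,d,f},{d,e,f}} W14={{f},{a,f},{b,f},{c,f},{d,f},{e,f},{a,b,f},{c,d,f},{d,e,f}} W15={{d},{a,b},{b,d},{b,f},{c,d},{d,e},{d,f},{e,f},{a,b,f},{c,d,f},{d,e,f}} W23={{f},{a,f},{b,f},{c,f},{d,f},{e,f},{a,b,f},{c,d,f},{d,e,f}} W24={{f},{a,f},{b,f},{c,f},{d,f},{e,f},{a,b,f},{c,d,f},{d,e,f}} W25={{b},{a,b},{b,d},{b,f},{d,f},{e,f},{a,b,f},{c,d,f},{d,e,f}} W34={{f},{a,f},{b,f},{c,f},{d,f},{e,f},{a,b,f},{c,d,f},{d,e,f}} W35={{e},{b,f},{d,e},{d,f},{e,f},{a,b,f},{c,d,f},{d,e,f}} W45={{b,f},{d,f},{e,f},{a,b,f},{c,d,f},{d,e,f}}
  W123={{f},{a,f},{b,f},{c,f},{d,f},{e,f},{a,b,f},{c,d,f},{d,e,f}} W124={{f},{a,f},{b,f},{c,f},{d,f},{e,f},{a,b,f},{c,d,f},{d,e,f}} W125={{a,b},{b,d},{b,f},{d,f},{e,f},{a,b,f},{c,d,f},{d,e,f}} W134={{f},{a,f},{b,f},{c,f},{d,f},{e,f},{a,b,f},{c,d,f},{d,e,f}} W135={{b,f},{d,e},{d,f},{e,f},{a,b,f},{c,d,f},{d,e,f}} W145={{b,f},{d,f},{e,f},{a,b,f},{c,d,f},{d,e,f}} W234={{f},{a,f},{b,f},{c,f},{d,f},{e,f},{a,b,f},{c,d,f},{d,e,f}} W235={{b,f},{d,f},{e,f},{a,b,f},{c,d,f},{d,e,f}} W245={{b,f},{d,f},{e,f},{a,b,f},{c,d,f},{d,e,f}} W345={{b,f},{d,f},{e,f},{a,b,f},{c,d,f},{d,e,f}}
  W1234={{f},{a,f},{b,f},{c,f},{d,f},{e,f},{a,b,f},{c,d,f},{d,e,f}} W1235={{b,f},{d,f},{e,f},{a,b,f},{c,d,f},{d,e,f}} W1245={{b,f},{d,f},{e,f},{a,b,f},{c,d,f},{d,e,f}} W1345={{b,f},{d,f},{e,f},{a,b,f},{c,d,f},{d,e,f}} W2345={{b,f},{d,f},{e,f},{a,b,f},{c,d,f},{d,e,f}}
  W12345={{b,f},{d,f},{e,f},{a,b,f},{c,d,f},{d,e,f}}
components per intersection:
  W1: {{a},{c},{d},{f},{a,b},{a,f},{b,d},{b,f},{c,d},{c,f},{d,e},{d,f},{e,f},{a,b,f},{c,d,f},{d,e,f}}
  W2: {{a},{b},{f},{a,b},{a,f},{b,d},{b,f},{c,f},{d,f},{e,f},{a,b,f},{c,d,f},{d,e,f}}
  W3: {{e},{f},{a,f},{b,f},{c,f},{d,e},{d,f},{e,f},{a,b,f},{c,d,f},{d,e,f}}
  W4: {{f},{a,f},{b,f},{c,f},{d,f},{e,f},{a,b,f},{c,d,f},{d,e,f}}
  W5: {{b},{d},{e},{a,b},{b,d},{b,f},{c,d},{d,e},{d,f},{e,f},{a,b,f},{c,d,f},{d,e,f}}
  W12: {{a},{f},{a,b},{a,f},{b,f},{c,f},{d,f},{e,f},{a,b,f},{c,d,f},{d,e,f}} {{b,d}}
  W13: {{f},{a,f},{b,f},{c,f},{d,e},{d,f},{e,f},{a,b,f},{c,d,f},{d,e,f}}
  W14: {{f},{a,f},{b,f},{c,f},{d,f},{e,f},{a,b,f},{c,d,f},{d,e,f}}
  W15: {{d},{b,d},{c,d},{d,e},{d,f},{e,f},{c,d,f},{d,e,f}} {{a,b},{b,f},{a,b,f}}
  W23: {{f},{a,f},{b,f},{c,f},{d,f},{e,f},{a,b,f},{c,d,f},{d,e,f}}
  W24: {{f},{a,f},{b,f},{c,f},{d,f},{e,f},{a,b,f},{c,d,f},{d,e,f}}
  W25: {{b},{a,b},{b,d},{b,f},{a,b,f}} {{d,f},{e,f},{c,d,f},{d,e,f}}
  W34: {{f},{a,f},{b,f},{c,f},{d,f},{e,f},{a,b,f},{c,d,f},{d,e,f}}
  W35: {{e},{d,e},{d,f},{e,f},{c,d,f},{d,e,f}} {{b,f},{a,b,f}}
  W45: {{b,f},{a,b,f}} {{d,f},{e,f},{c,d,f},{d,e,f}}
  W123: {{f},{a,f},{b,f},{c,f},{d,f},{e,f},{a,b,f},{c,d,f},{d,e,f}}
  W124: {{f},{a,f},{b,f},{c,f},{d,f},{e,f},{a,b,f},{c,d,f},{d,e,f}}
  W125: {{a,b},{b,f},{a,b,f}} {{b,d}} {{d,f},{e,f},{c,d,f},{d,e,f}}
  W134: {{f},{a,f},{b,f},{c,f},{d,f},{e,f},{a,b,f},{c,d,f},{d,e,f}}
  W135: {{b,f},{a,b,f}} {{d,e},{d,f},{e,f},{c,d,f},{d,e,f}}
  W145: {{b,f},{a,b,f}} {{d,f},{e,f},{c,d,f},{d,e,f}}
  W234: {{f},{a,f},{b,f},{c,f},{d,f},{e,f},{a,b,f},{c,d,f},{d,e,f}}
  W235: {{b,f},{a,b,f}} {{d,f},{e,f},{c,d,f},{d,e,f}}
  W245: {{b,f},{a,b,f}} {{d,f},{e,f},{c,d,f},{d,e,f}}
  W345: {{b,f},{a,b,f}} {{d,f},{e,f},{c,d,f},{d,e,f}}
  W1234: {{f},{a,f},{b,f},{c,f},{d,f},{e,f},{a,b,f},{c,d,f},{d,e,f}}
  W1235: {{b,f},{a,b,f}} {{d,f},{e,f},{c,d,f},{d,e,f}}
  W1245: {{b,f},{a,b,f}} {{d,f},{e,f},{c,d,f},{d,e,f}}
  W1345: {{b,f},{a,b,f}} {{d,f},{e,f},{c,d,f},{d,e,f}}
  W2345: {{b,f},{a,b,f}} {{d,f},{e,f},{c,d,f},{d,e,f}}
  W12345: {{b,f},{a,b,f}} {{d,f},{e,f},{c,d,f},{d,e,f}}
C dims 5,15,17,9; δ0: rk 4, SNF 1^4; δ1: rk 10, SNF 1^10; δ2: rk 7, SNF 1^7
Ȟ^0 = (5 − 4) − 0 = 1, so Ȟ^0 ≅ Z
Ȟ^1 = (15 − 10) − 4 = 1, so Ȟ^1 ≅ Z
Ȟ^2 = (17 − 7) − 10 = 0, so Ȟ^2 ≅ 0

Ȟ^0 = Z; Ȟ^1 = Z; Ȟ^2 = 0


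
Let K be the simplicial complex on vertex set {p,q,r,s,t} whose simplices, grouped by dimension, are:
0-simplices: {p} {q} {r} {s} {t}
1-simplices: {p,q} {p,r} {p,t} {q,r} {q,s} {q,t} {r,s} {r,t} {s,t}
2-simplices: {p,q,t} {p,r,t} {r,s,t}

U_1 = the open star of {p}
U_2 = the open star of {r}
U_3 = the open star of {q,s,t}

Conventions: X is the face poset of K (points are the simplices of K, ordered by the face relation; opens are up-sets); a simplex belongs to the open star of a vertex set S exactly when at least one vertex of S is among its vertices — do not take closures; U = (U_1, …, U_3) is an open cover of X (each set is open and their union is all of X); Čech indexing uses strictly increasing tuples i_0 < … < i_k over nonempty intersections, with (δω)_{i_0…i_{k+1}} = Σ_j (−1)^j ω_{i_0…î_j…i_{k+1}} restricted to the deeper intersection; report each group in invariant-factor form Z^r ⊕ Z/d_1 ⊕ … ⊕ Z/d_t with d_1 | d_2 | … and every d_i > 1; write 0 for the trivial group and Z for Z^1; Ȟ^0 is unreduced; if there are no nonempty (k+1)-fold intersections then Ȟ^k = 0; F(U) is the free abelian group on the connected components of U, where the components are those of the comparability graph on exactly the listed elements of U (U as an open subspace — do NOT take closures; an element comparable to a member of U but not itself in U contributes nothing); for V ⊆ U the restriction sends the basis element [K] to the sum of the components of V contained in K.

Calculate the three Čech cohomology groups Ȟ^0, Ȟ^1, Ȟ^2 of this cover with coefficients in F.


intersection data:
  U1={{p},{p,q},{p,r},{p,t},{p,q,t},{p,r,t}} U2={{r},{p,r},{q,r},{r,s},{r,t},{p,r,t},{r,s,t}} U3={{q},{s},{t},{p,q},{p,t},{q,r},{q,s},{q,t},{r,s},{r,t},{s,t},{p,q,t},{p,r,t},{r,s,t}}
  U12={{p,r},{p,r,t}} U13={{p,q},{p,t},{p,q,t},{p,r,t}} U23={{q,r},{r,s},{r,t},{p,r,t},{r,s,t}}
  U123={{p,r,t}}
components per intersection:
  U1: {{p},{p,q},{p,r},{p,t},{p,q,t},{p,r,t}}
  U2: {{r},{p,r},{q,r},{r,s},{r,t},{p,r,t},{r,s,t}}
  U3: {{q},{s},{t},{p,q},{p,t},{q,r},{q,s},{q,t},{r,s},{r,t},{s,t},{p,q,t},{p,r,t},{r,s,t}}
  U12: {{p,r},{p,r,t}}
  U13: {{p,q},{p,t},{p,q,t},{p,r,t}}
  U23: {{q,r}} {{r,s},{r,t},{p,r,t},{r,s,t}}
  U123: {{p,r,t}}
C dims 3,4,1; δ0: rk 2, SNF 1^2; δ1: rk 1, SNF 1^1
Ȟ^0 = (3 − 2) − 0 = 1, so Ȟ^0 ≅ Z
Ȟ^1 = (4 − 1) − 2 = 1, so Ȟ^1 ≅ Z
Ȟ^2 = (1 − 0) − 1 = 0, so Ȟ^2 ≅ 0

Ȟ^0 = Z; Ȟ^1 = Z; Ȟ^2 = 0


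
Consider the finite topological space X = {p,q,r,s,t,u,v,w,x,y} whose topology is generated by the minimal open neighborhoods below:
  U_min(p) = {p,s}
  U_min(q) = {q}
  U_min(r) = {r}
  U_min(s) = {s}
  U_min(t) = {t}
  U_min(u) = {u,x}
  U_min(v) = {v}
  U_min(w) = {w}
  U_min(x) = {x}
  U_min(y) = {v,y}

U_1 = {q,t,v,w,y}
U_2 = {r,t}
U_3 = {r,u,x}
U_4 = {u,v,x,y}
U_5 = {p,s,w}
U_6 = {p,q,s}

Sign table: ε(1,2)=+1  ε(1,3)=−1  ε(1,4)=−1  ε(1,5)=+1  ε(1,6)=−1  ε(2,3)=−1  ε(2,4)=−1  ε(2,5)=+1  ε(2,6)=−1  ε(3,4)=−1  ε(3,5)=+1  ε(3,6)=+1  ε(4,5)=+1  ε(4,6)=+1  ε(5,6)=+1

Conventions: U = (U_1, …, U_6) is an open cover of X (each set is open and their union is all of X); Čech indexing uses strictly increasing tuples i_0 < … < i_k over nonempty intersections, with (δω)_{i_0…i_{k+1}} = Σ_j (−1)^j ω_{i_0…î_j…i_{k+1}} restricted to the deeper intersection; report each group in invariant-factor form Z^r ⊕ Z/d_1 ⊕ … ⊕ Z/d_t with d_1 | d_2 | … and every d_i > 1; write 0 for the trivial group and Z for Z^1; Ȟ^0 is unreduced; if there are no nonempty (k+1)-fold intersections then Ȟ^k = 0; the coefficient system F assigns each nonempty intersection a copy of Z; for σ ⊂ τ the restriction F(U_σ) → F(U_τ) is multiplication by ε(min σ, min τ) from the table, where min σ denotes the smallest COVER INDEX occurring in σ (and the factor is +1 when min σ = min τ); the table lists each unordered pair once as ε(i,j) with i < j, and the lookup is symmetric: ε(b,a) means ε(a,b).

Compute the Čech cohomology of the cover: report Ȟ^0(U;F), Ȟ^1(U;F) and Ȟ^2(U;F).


nonempty overlaps:
  U12={t} U14={v,y} U15={w} U16={q} U23={r} U34={u,x} U56={p,s}
C dims 6,7; δ0: rk 6, SNF 1^5·2
degree 0: 6−6−0 = 0 → Ȟ^0 ≅ 0
degree 1: 7−0−6 = 1 plus torsion [2] → Ȟ^1 ≅ Z ⊕ Z/2
degree 2: 0−0−0 = 0 → Ȟ^2 ≅ 0

Ȟ^0 ≅ 0, Ȟ^1 ≅ Z ⊕ Z/2, Ȟ^2 ≅ 0


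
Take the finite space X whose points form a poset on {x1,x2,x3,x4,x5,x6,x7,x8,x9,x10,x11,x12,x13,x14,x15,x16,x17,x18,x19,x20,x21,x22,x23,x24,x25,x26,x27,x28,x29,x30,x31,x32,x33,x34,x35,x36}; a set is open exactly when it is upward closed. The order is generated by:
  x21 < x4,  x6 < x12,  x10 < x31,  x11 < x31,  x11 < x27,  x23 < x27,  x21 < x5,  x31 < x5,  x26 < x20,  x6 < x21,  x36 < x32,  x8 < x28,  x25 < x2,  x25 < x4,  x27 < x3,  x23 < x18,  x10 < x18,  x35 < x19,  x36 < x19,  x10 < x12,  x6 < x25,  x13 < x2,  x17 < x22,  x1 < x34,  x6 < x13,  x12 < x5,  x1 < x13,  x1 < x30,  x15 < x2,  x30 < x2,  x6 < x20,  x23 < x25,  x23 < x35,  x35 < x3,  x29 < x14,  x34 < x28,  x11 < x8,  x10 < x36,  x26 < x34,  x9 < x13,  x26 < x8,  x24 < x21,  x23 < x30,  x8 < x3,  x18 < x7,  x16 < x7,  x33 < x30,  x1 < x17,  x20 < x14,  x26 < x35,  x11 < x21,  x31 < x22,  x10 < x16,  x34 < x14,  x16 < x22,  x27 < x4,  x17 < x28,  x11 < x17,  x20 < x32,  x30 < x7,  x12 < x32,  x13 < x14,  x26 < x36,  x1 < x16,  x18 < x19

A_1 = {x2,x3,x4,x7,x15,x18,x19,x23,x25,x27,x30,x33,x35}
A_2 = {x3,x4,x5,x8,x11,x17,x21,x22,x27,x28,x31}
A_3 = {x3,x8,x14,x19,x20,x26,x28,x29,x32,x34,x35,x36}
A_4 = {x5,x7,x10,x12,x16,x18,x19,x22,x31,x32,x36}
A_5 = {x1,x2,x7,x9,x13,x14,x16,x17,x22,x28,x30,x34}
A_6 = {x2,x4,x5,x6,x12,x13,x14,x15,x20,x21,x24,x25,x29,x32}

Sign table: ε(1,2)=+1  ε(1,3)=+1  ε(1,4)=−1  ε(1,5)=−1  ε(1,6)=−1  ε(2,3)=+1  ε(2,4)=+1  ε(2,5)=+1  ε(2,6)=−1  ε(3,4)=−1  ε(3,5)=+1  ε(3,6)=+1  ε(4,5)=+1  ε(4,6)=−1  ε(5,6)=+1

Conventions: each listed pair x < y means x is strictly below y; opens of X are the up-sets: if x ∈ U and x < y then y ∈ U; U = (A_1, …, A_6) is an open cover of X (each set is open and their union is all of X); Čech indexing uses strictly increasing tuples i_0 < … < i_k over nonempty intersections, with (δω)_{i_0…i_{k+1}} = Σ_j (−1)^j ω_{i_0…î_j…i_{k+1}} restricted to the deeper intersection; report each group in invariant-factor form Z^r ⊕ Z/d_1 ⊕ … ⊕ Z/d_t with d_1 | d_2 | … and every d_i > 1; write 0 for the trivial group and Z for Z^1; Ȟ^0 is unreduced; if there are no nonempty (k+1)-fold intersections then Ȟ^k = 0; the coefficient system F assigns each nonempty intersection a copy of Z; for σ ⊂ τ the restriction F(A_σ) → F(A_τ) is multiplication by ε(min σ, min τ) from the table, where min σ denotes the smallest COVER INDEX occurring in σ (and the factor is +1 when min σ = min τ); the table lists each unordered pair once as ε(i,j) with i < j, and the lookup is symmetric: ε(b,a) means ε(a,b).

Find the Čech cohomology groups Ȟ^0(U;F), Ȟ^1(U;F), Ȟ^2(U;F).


nerve simplices:
  A12={x3,x4,x27} A13={x3,x19,x35} A14={x7,x18,x19} A15={x2,x7,x30} A16={x2,x4,x15,x25} A23={x3,x8,x28} A24={x5,x22,x31} A25={x17,x22,x28} A26={x4,x5,x21} A34={x19,x32,x36} A35={x14,x28,x34} A36={x14,x20,x29,x32} A45={x7,x16,x22} A46={x5,x12,x32} A56={x2,x13,x14}
  A123={x3} A126={x4} A134={x19} A145={x7} A156={x2} A235={x28} A245={x22} A246={x5} A346={x32} A356={x14}
C dims 6,15,10; δ0: rk 6, SNF 1^5·2; δ1: rk 9, SNF 1^9
degree 0: 6−6−0 = 0 → Ȟ^0 ≅ 0
degree 1: 15−9−6 = 0 plus torsion [2] → Ȟ^1 ≅ Z/2
degree 2: 10−0−9 = 1 → Ȟ^2 ≅ Z

Ȟ^0(U;F) ≅ 0, Ȟ^1(U;F) ≅ Z/2, Ȟ^2(U;F) ≅ Z
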